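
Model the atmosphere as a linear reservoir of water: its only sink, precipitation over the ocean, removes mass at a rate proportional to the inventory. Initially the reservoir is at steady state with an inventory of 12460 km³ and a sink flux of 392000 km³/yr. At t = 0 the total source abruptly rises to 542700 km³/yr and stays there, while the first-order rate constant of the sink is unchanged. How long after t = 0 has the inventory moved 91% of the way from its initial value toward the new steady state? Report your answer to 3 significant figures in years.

0.0765 yr

τ = M₀/F₀ = 12460/392000 = 0.03179 yr.
The remaining gap fraction is e^(−t/τ); 91% covered ⇒ e^(−t/τ) = 0.0900.
t = −τ ln(0.0900) = 0.03179 × 2.408 = 0.07654 yr.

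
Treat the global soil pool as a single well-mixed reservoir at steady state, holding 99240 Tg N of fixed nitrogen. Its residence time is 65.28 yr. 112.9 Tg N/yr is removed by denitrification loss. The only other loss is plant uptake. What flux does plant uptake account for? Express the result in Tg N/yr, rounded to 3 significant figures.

Total removal F = M/τ = 99240 / 65.28 = 1520 Tg N/yr.
Plant uptake = F − (112.9) = 1520 − 112.9 = 1407 Tg N/yr.

1410 Tg N/yr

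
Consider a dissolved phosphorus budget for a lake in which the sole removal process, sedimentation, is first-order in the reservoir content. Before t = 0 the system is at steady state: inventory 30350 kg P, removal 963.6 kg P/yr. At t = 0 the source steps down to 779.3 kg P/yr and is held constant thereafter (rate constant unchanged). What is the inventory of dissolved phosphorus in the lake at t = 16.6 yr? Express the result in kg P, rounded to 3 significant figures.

τ = M₀/F₀ = 30350/963.6 = 31.50 yr; rate constant k = 1/τ.
New steady state M_∞ = F₁/k = F₁·τ = 779.3 × 31.50 = 24545 kg P.
M(t) = M_∞ + (M₀ − M_∞)·e^(−t/τ); t/τ = 16.6/31.50 = 0.5270, so e^(−t/τ) = 0.5903.
M(t) = 24545 + 5805 × 0.5903 = 27972 kg P.

28000 kg P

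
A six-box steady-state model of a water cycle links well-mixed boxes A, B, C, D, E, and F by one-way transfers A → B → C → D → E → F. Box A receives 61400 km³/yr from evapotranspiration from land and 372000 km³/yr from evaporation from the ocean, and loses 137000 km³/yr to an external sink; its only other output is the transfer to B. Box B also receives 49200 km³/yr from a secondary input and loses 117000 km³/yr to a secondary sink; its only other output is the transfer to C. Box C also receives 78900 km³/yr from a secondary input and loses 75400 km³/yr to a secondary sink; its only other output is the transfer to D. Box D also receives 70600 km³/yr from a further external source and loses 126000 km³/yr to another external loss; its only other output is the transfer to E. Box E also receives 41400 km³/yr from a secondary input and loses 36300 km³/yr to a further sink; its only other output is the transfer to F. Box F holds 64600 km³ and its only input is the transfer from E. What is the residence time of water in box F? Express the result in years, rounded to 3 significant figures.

0.355 yr

Box A: F(A→B) = (61400 + 372000) − 137000 = 296400 km³/yr.
Box B: F(B→C) = (296400 + 49200) − 117000 = 228600 km³/yr.
Box C: F(C→D) = (228600 + 78900) − 75400 = 232100 km³/yr.
Box D: F(D→E) = (232100 + 70600) − 126000 = 176700 km³/yr.
Box E: F(E→F) = (176700 + 41400) − 36300 = 181800 km³/yr.
Box F throughput = its input = 181800 km³/yr; τ = 64600 / 181800 = 0.3553 yr.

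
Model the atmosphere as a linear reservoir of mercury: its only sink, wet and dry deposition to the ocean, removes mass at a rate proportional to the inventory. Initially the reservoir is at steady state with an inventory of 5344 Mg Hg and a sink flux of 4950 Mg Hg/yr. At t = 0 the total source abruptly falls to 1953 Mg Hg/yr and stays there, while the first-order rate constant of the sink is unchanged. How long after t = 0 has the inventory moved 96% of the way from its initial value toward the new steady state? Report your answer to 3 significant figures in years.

3.48 yr

τ = M₀/F₀ = 5344/4950 = 1.080 yr.
The remaining gap fraction is e^(−t/τ); 96% covered ⇒ e^(−t/τ) = 0.0400.
t = −τ ln(0.0400) = 1.080 × 3.219 = 3.475 yr.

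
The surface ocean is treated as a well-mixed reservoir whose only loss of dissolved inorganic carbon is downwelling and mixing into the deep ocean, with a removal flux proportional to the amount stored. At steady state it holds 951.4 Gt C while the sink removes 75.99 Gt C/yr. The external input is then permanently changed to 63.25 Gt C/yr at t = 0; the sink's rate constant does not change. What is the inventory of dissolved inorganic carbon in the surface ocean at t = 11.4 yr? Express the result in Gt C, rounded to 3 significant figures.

856 Gt C

τ = M₀/F₀ = 951.4/75.99 = 12.52 yr; rate constant k = 1/τ.
New steady state M_∞ = F₁/k = F₁·τ = 63.25 × 12.52 = 791.89 Gt C.
M(t) = M_∞ + (M₀ − M_∞)·e^(−t/τ); t/τ = 11.4/12.52 = 0.9105, so e^(−t/τ) = 0.4023.
M(t) = 791.89 + 159.5 × 0.4023 = 856.06 Gt C.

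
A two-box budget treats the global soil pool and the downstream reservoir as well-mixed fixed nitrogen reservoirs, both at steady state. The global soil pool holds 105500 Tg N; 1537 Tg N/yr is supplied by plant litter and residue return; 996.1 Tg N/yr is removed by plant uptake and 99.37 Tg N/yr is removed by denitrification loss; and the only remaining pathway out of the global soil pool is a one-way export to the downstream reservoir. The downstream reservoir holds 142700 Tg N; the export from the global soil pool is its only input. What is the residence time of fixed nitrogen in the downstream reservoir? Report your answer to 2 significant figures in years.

320 yr

Balance the global soil pool: ΣF_in = 1537.0 Tg N/yr.
Export to the downstream reservoir = ΣF_in − (996.1 + 99.37) = 441.53 Tg N/yr.
At steady state the output of the downstream reservoir equals its input, 441.53 Tg N/yr.
τ = M / F = 142700 / 441.53 = 323.2 yr.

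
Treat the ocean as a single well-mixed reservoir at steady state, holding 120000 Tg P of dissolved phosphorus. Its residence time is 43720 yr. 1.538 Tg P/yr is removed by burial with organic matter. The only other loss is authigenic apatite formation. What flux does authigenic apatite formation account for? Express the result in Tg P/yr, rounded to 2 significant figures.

Total removal F = M/τ = 120000 / 43720 = 2.745 Tg P/yr.
Authigenic apatite formation = F − (1.538) = 2.745 − 1.538 = 1.207 Tg P/yr.

1.2 Tg P/yr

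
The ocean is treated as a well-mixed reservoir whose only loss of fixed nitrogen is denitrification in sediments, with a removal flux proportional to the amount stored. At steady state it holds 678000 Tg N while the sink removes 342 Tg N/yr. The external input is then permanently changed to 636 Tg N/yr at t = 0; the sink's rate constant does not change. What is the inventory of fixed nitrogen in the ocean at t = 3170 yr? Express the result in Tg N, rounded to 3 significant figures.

1.14×10^6 Tg N

Residence time τ = M₀/F₀ = 1982 yr. The eventual steady state is M_∞ = M₀·(F₁/F₀) = 678000 × 636/342 = 1.2608×10^6 Tg N.
The anomaly ΔM(t) = M(t) − M_∞ decays as ΔM₀·e^(−t/τ) with ΔM₀ = 678000 − 1.2608×10^6 = −582800 Tg N.
At t = 3170 yr, e^(−t/τ) = e^(−1.599) = 0.2021, so ΔM = −117800 Tg N and M = 1.2608×10^6 − 117800 = 1.1431×10^6 Tg N.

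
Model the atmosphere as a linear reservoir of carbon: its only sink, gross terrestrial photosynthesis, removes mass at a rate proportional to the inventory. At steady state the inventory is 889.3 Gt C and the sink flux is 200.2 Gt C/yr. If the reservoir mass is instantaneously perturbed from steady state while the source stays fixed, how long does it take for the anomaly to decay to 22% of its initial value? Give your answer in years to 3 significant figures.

6.73 yr

For a linear reservoir the anomaly decays as exp(−t/τ) with τ = M/F = 889.3/200.2 = 4.442 yr.
exp(−t/τ) = 0.22 ⇒ t = −τ ln(0.22) = 4.442 × 1.514 = 6.726 yr.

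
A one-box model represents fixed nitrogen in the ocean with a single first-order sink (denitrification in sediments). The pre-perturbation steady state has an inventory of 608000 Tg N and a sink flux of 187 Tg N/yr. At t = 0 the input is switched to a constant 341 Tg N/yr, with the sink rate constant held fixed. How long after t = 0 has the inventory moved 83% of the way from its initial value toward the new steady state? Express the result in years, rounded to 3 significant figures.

5760 yr

τ = M₀/F₀ = 608000/187 = 3251 yr.
The remaining gap fraction is e^(−t/τ); 83% covered ⇒ e^(−t/τ) = 0.170.
t = −τ ln(0.170) = 3251 × 1.772 = 5761 yr.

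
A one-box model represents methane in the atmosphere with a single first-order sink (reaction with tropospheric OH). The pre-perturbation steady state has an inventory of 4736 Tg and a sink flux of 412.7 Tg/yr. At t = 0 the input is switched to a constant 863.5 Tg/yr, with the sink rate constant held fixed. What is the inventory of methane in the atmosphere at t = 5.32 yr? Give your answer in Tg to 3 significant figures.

Residence time τ = M₀/F₀ = 11.48 yr. The eventual steady state is M_∞ = M₀·(F₁/F₀) = 4736 × 863.5/412.7 = 9909.2 Tg.
The anomaly ΔM(t) = M(t) − M_∞ decays as ΔM₀·e^(−t/τ) with ΔM₀ = 4736 − 9909.2 = −5173 Tg.
At t = 5.32 yr, e^(−t/τ) = e^(−0.4636) = 0.6290, so ΔM = −3254 Tg and M = 9909.2 − 3254 = 6655.2 Tg.

6660 Tg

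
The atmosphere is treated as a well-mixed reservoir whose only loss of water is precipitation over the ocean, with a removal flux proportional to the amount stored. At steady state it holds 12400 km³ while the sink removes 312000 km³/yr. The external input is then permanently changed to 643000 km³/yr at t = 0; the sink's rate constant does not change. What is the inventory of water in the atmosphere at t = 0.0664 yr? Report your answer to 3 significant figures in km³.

23100 km³

τ = M₀/F₀ = 12400/312000 = 0.03974 yr; rate constant k = 1/τ.
New steady state M_∞ = F₁/k = F₁·τ = 643000 × 0.03974 = 25555 km³.
M(t) = M_∞ + (M₀ − M_∞)·e^(−t/τ); t/τ = 0.0664/0.03974 = 1.671, so e^(−t/τ) = 0.1881.
M(t) = 25555 − 13160 × 0.1881 = 23080 km³.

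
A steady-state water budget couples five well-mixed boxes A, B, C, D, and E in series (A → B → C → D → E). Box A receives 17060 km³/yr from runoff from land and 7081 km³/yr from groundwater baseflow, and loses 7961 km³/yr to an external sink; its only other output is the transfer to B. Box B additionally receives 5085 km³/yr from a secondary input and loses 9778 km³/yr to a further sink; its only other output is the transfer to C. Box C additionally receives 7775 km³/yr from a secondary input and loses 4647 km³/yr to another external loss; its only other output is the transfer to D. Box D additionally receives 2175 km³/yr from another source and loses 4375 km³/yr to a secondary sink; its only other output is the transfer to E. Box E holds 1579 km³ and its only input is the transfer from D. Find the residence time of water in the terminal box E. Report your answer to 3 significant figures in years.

0.127 yr

Box A: F(A→B) = (17060 + 7081) − 7961 = 16180 km³/yr.
Box B: F(B→C) = (16180 + 5085) − 9778 = 11487 km³/yr.
Box C: F(C→D) = (11487 + 7775) − 4647 = 14615 km³/yr.
Box D: F(D→E) = (14615 + 2175) − 4375 = 12415 km³/yr.
Box E throughput = its input = 12415 km³/yr; τ = 1579 / 12415 = 0.1272 yr.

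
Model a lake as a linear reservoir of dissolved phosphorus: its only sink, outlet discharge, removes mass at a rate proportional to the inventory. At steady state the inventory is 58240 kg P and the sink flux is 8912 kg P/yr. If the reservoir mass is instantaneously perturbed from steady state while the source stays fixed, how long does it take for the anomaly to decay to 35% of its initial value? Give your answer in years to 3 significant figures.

6.86 yr

For a linear reservoir the anomaly decays as exp(−t/τ) with τ = M/F = 58240/8912 = 6.535 yr.
exp(−t/τ) = 0.35 ⇒ t = −τ ln(0.35) = 6.535 × 1.050 = 6.861 yr.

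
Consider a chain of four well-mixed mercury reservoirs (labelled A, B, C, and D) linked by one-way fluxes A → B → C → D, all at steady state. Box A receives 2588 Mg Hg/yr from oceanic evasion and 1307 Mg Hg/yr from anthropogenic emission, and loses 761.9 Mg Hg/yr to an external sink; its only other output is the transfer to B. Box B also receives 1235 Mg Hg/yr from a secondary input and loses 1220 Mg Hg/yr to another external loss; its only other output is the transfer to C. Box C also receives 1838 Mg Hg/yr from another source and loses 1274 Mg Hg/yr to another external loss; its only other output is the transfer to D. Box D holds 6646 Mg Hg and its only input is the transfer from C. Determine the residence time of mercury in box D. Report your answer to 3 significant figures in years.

Box A: F(A→B) = (2588 + 1307) − 761.9 = 3133.1 Mg Hg/yr.
Box B: F(B→C) = (3133.1 + 1235) − 1220 = 3148.1 Mg Hg/yr.
Box C: F(C→D) = (3148.1 + 1838) − 1274 = 3712.1 Mg Hg/yr.
Box D throughput = its input = 3712.1 Mg Hg/yr; τ = 6646 / 3712.1 = 1.790 yr.

1.79 yr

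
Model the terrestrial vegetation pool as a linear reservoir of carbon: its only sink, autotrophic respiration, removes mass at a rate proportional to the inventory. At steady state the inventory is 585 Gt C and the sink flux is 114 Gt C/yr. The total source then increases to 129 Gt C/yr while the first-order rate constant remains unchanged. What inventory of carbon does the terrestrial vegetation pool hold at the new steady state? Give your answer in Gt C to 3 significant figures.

662 Gt C

Rate constant k = F/M = 114 / 585 = 0.1949 yr⁻¹.
At the new steady state, source = k·M_new ⇒ M_new = 129 / 0.1949 = 662.0 Gt C.
(Equivalently M_new = M × F_new/F_old = 585 × 129/114.)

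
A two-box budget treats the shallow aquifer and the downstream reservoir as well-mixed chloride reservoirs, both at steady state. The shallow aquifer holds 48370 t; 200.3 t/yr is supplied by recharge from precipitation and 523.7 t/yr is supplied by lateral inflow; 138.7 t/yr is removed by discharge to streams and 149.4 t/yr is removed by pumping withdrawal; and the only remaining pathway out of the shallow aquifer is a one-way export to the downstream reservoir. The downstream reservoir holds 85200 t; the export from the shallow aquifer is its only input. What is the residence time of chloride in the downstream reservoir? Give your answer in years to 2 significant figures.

200 yr

Balance the shallow aquifer: ΣF_in = 200.3 + 523.7 = 724.00 t/yr.
Export to the downstream reservoir = ΣF_in − (138.7 + 149.4) = 435.90 t/yr.
At steady state the output of the downstream reservoir equals its input, 435.90 t/yr.
τ = M / F = 85200 / 435.90 = 195.5 yr.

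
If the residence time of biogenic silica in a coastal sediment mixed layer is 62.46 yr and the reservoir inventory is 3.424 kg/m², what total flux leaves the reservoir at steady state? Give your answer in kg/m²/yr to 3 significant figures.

0.0548 kg/m²/yr

F = M / τ = 3.424 / 62.46 = 0.05482 kg/m²/yr.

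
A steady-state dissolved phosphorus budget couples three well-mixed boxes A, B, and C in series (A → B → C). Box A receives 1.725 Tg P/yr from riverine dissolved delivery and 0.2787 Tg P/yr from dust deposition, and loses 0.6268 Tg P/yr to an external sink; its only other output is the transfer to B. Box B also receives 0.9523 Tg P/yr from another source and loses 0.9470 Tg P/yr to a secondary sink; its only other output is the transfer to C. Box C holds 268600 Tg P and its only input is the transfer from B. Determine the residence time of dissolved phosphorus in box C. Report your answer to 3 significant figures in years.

194000 yr

Box A: F(A→B) = (1.725 + 0.2787) − 0.6268 = 1.3769 Tg P/yr.
Box B: F(B→C) = (1.3769 + 0.9523) − 0.9470 = 1.3822 Tg P/yr.
Box C throughput = its input = 1.3822 Tg P/yr; τ = 268600 / 1.3822 = 194300 yr.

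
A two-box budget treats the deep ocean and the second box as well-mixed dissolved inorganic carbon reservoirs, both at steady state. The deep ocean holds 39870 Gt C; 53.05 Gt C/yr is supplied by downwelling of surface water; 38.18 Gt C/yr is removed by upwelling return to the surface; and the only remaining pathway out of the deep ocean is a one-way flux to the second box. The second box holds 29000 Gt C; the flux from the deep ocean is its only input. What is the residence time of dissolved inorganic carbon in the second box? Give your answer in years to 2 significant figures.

2000 yr

Balance the deep ocean: ΣF_in = 53.050 Gt C/yr.
Flux to the second box = ΣF_in − (38.18) = 14.870 Gt C/yr.
At steady state the output of the second box equals its input, 14.870 Gt C/yr.
τ = M / F = 29000 / 14.870 = 1950 yr.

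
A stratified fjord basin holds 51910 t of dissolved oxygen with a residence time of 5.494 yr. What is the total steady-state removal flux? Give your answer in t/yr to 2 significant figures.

F = M / τ = 51910 / 5.494 = 9448 t/yr.

9400 t/yr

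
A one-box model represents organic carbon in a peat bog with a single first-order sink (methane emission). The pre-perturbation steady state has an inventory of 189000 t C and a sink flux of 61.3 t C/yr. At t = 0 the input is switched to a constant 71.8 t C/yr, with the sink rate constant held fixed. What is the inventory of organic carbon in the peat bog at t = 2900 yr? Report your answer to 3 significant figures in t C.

τ = M₀/F₀ = 189000/61.3 = 3083 yr; rate constant k = 1/τ.
New steady state M_∞ = F₁/k = F₁·τ = 71.8 × 3083 = 221370 t C.
M(t) = M_∞ + (M₀ − M_∞)·e^(−t/τ); t/τ = 2900/3083 = 0.9406, so e^(−t/τ) = 0.3904.
M(t) = 221370 − 32370 × 0.3904 = 208730 t C.

209000 t C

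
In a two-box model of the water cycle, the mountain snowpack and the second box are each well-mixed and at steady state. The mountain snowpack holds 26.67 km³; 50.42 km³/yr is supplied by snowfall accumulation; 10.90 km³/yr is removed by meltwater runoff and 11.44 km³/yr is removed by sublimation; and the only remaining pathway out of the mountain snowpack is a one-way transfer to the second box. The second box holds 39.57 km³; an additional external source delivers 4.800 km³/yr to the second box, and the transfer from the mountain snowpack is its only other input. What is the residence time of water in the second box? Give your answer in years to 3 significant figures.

1.20 yr

Balance the mountain snowpack: ΣF_in = 50.420 km³/yr.
Transfer to the second box = ΣF_in − (10.90 + 11.44) = 28.080 km³/yr.
Total input to the second box = 28.080 + 4.800 = 32.880 km³/yr; at steady state this equals its total output.
τ = M / F = 39.57 / 32.880 = 1.203 yr.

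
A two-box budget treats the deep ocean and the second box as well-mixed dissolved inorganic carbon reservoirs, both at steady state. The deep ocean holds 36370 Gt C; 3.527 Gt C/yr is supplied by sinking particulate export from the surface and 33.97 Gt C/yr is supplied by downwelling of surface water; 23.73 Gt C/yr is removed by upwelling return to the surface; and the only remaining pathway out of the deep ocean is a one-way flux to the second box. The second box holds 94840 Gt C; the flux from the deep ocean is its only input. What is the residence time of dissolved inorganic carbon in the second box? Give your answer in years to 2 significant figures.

6900 yr

Balance the deep ocean: ΣF_in = 3.527 + 33.97 = 37.497 Gt C/yr.
Flux to the second box = ΣF_in − (23.73) = 13.767 Gt C/yr.
At steady state the output of the second box equals its input, 13.767 Gt C/yr.
τ = M / F = 94840 / 13.767 = 6889 yr.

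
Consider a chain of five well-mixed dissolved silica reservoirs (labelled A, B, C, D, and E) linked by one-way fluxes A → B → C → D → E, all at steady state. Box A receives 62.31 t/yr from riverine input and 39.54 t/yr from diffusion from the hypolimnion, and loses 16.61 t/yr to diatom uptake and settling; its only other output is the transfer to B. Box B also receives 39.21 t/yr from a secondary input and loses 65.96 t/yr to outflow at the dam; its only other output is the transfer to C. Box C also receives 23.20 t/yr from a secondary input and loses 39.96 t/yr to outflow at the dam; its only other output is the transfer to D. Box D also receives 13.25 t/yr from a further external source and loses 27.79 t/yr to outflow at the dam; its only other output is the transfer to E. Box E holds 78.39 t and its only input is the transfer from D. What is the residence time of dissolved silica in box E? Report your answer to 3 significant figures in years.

2.88 yr

Box A: F(A→B) = (62.31 + 39.54) − 16.61 = 85.240 t/yr.
Box B: F(B→C) = (85.240 + 39.21) − 65.96 = 58.490 t/yr.
Box C: F(C→D) = (58.490 + 23.20) − 39.96 = 41.730 t/yr.
Box D: F(D→E) = (41.730 + 13.25) − 27.79 = 27.190 t/yr.
Box E throughput = its input = 27.190 t/yr; τ = 78.39 / 27.190 = 2.883 yr.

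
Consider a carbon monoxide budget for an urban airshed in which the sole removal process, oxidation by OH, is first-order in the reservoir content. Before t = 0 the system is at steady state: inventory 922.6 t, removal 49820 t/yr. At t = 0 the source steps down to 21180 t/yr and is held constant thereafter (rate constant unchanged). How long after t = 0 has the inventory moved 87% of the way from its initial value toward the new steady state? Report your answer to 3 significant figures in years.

τ = M₀/F₀ = 922.6/49820 = 0.01852 yr.
The remaining gap fraction is e^(−t/τ); 87% covered ⇒ e^(−t/τ) = 0.130.
t = −τ ln(0.130) = 0.01852 × 2.040 = 0.03778 yr.

0.0378 yr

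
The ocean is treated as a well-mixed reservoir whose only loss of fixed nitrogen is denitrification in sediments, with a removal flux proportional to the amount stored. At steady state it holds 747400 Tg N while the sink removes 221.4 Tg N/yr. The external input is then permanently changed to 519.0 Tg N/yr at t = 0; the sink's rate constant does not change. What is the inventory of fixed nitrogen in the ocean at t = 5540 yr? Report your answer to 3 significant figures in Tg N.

τ = M₀/F₀ = 747400/221.4 = 3376 yr; rate constant k = 1/τ.
New steady state M_∞ = F₁/k = F₁·τ = 519.0 × 3376 = 1.7520×10^6 Tg N.
M(t) = M_∞ + (M₀ − M_∞)·e^(−t/τ); t/τ = 5540/3376 = 1.641, so e^(−t/τ) = 0.1938.
M(t) = 1.7520×10^6 − 1.005×10^6 × 0.1938 = 1.5574×10^6 Tg N.

1.56×10^6 Tg N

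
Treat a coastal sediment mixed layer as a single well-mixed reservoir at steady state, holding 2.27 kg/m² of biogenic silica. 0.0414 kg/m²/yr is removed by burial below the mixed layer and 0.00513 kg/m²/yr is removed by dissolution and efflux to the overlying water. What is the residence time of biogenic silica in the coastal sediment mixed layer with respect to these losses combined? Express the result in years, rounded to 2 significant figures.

49 yr

Total removal = 0.04140 + 0.005130 = 0.046530 kg/m²/yr.
τ = M / ΣF_out = 2.27 / 0.046530 = 48.79 yr.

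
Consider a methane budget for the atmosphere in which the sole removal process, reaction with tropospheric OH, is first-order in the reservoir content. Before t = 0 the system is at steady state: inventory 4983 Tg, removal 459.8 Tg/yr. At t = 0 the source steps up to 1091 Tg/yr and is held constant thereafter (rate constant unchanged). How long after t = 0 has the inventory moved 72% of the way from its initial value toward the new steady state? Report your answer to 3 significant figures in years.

τ = M₀/F₀ = 4983/459.8 = 10.84 yr.
The remaining gap fraction is e^(−t/τ); 72% covered ⇒ e^(−t/τ) = 0.280.
t = −τ ln(0.280) = 10.84 × 1.273 = 13.80 yr.

13.8 yr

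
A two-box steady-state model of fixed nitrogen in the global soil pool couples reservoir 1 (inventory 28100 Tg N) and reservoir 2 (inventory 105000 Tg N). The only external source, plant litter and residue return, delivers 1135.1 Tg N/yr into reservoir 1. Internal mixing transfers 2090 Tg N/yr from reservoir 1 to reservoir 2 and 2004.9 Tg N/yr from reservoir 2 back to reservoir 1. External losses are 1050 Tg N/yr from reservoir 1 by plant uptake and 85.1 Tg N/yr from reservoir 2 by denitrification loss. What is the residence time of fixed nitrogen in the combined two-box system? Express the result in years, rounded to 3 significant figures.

For the system as a whole, the A↔B exchange is internal and contributes nothing to the throughput; only the external sinks remove mass.
M_total = 28100 + 105000 = 133100 Tg N.
ΣF_external_out = 1050 + 85.1 = 1135.1 Tg N/yr.
τ = M_total / ΣF_ext = 133100 / 1135.1 = 117.3 yr.

117 yr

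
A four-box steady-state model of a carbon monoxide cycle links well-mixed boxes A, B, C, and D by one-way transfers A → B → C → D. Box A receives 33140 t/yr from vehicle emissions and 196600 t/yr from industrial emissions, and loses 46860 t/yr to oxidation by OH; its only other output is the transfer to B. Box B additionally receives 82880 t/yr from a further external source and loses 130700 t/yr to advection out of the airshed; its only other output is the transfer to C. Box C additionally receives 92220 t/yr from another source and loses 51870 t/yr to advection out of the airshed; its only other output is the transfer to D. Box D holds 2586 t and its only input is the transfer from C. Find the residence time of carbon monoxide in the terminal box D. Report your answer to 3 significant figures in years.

Box A: F(A→B) = (33140 + 196600) − 46860 = 182880 t/yr.
Box B: F(B→C) = (182880 + 82880) − 130700 = 135060 t/yr.
Box C: F(C→D) = (135060 + 92220) − 51870 = 175410 t/yr.
Box D throughput = its input = 175410 t/yr; τ = 2586 / 175410 = 0.01474 yr.

0.0147 yr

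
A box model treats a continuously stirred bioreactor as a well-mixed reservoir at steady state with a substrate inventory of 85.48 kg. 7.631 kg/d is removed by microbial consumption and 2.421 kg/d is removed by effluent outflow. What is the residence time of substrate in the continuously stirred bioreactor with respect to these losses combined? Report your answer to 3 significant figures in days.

8.50 d

Total removal = 7.631 + 2.421 = 10.052 kg/d.
τ = M / ΣF_out = 85.48 / 10.052 = 8.504 d.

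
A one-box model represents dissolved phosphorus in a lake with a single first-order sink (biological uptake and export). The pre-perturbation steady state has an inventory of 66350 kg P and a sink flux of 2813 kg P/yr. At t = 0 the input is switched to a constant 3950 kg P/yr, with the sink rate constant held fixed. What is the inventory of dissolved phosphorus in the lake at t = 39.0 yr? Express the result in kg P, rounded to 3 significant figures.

The sink rate constant is k = F₀/M₀ = 2813/66350 = 0.04240 yr⁻¹.
Solving dM/dt = F₁ − kM with M(0) = M₀ gives M(t) = F₁/k + (M₀ − F₁/k)·e^(−kt).
F₁/k = 3950/0.04240 = 93168 kg P; kt = 0.04240 × 39.0 = 1.653, e^(−kt) = 0.1914.
M(39.0) = 93168 + (66350 − 93168) × 0.1914 = 93168 − 5133 = 88036 kg P.

88000 kg P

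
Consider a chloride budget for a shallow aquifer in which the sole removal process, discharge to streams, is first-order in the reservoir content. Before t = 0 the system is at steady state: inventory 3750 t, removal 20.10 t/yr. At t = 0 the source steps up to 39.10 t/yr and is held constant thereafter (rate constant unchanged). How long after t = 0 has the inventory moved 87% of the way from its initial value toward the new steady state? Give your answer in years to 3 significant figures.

381 yr

τ = M₀/F₀ = 3750/20.10 = 186.6 yr.
The remaining gap fraction is e^(−t/τ); 87% covered ⇒ e^(−t/τ) = 0.130.
t = −τ ln(0.130) = 186.6 × 2.040 = 380.6 yr.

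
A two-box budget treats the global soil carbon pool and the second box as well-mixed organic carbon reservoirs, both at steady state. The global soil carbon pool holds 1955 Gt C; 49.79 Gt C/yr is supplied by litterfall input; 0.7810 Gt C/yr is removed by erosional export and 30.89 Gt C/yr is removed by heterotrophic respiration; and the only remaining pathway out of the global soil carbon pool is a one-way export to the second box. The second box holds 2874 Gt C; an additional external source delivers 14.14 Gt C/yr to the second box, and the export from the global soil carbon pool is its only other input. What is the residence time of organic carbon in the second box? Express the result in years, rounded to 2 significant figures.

89 yr

Balance the global soil carbon pool: ΣF_in = 49.790 Gt C/yr.
Export to the second box = ΣF_in − (0.7810 + 30.89) = 18.119 Gt C/yr.
Total input to the second box = 18.119 + 14.14 = 32.259 Gt C/yr; at steady state this equals its total output.
τ = M / F = 2874 / 32.259 = 89.09 yr.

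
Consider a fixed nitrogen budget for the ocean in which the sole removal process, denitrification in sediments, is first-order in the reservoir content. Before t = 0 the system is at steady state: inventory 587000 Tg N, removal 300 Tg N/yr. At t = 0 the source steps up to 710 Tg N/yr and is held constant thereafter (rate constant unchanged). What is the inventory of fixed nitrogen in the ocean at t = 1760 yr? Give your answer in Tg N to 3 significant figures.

τ = M₀/F₀ = 587000/300 = 1957 yr; rate constant k = 1/τ.
New steady state M_∞ = F₁/k = F₁·τ = 710 × 1957 = 1.3892×10^6 Tg N.
M(t) = M_∞ + (M₀ − M_∞)·e^(−t/τ); t/τ = 1760/1957 = 0.8995, so e^(−t/τ) = 0.4068.
M(t) = 1.3892×10^6 − 802200 × 0.4068 = 1.0629×10^6 Tg N.

1.06×10^6 Tg N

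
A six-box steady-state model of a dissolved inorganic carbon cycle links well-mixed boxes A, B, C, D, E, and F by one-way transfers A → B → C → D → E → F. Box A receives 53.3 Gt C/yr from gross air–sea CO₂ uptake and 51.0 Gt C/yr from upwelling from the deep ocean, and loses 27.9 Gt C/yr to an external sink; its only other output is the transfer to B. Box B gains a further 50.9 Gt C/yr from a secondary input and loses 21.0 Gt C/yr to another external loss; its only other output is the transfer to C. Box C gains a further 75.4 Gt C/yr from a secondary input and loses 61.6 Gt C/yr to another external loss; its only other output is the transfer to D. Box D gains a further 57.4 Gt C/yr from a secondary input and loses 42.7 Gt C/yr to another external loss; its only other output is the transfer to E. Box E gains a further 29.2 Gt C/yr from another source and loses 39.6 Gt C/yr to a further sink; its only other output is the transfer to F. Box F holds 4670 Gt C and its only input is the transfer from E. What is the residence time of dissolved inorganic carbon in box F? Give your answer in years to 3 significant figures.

37.5 yr

Box A: F(A→B) = (53.3 + 51.0) − 27.9 = 76.400 Gt C/yr.
Box B: F(B→C) = (76.400 + 50.9) − 21.0 = 106.30 Gt C/yr.
Box C: F(C→D) = (106.30 + 75.4) − 61.6 = 120.10 Gt C/yr.
Box D: F(D→E) = (120.10 + 57.4) − 42.7 = 134.80 Gt C/yr.
Box E: F(E→F) = (134.80 + 29.2) − 39.6 = 124.40 Gt C/yr.
Box F throughput = its input = 124.40 Gt C/yr; τ = 4670 / 124.40 = 37.54 yr.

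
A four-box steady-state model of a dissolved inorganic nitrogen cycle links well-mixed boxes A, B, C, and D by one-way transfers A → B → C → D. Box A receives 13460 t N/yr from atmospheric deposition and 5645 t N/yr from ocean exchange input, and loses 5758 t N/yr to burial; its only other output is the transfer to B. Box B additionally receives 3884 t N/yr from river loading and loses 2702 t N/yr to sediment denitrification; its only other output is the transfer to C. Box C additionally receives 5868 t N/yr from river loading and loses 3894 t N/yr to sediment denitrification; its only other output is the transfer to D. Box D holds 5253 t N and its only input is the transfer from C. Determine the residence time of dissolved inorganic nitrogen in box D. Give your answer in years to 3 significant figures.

Box A: F(A→B) = (13460 + 5645) − 5758 = 13347 t N/yr.
Box B: F(B→C) = (13347 + 3884) − 2702 = 14529 t N/yr.
Box C: F(C→D) = (14529 + 5868) − 3894 = 16503 t N/yr.
Box D throughput = its input = 16503 t N/yr; τ = 5253 / 16503 = 0.3183 yr.

0.318 yr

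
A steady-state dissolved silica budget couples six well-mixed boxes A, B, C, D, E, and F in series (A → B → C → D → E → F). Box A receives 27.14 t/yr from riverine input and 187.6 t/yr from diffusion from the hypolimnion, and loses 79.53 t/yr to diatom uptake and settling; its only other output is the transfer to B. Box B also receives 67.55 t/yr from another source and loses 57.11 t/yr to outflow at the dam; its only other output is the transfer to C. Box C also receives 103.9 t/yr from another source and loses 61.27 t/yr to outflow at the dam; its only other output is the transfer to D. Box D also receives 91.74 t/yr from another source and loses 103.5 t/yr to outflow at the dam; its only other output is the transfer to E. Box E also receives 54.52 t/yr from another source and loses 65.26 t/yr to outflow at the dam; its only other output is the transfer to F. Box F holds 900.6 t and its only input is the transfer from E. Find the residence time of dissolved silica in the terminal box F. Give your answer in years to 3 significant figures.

5.43 yr

Box A: F(A→B) = (27.14 + 187.6) − 79.53 = 135.21 t/yr.
Box B: F(B→C) = (135.21 + 67.55) − 57.11 = 145.65 t/yr.
Box C: F(C→D) = (145.65 + 103.9) − 61.27 = 188.28 t/yr.
Box D: F(D→E) = (188.28 + 91.74) − 103.5 = 176.52 t/yr.
Box E: F(E→F) = (176.52 + 54.52) − 65.26 = 165.78 t/yr.
Box F throughput = its input = 165.78 t/yr; τ = 900.6 / 165.78 = 5.433 yr.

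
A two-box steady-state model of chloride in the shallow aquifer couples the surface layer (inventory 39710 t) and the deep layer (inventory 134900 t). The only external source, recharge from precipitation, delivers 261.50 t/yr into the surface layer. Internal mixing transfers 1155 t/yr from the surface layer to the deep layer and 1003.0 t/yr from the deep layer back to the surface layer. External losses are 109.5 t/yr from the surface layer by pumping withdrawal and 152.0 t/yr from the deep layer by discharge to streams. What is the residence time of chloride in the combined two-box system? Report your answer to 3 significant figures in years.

Treat the two boxes together as one reservoir: the mixing fluxes between them are internal recycling, so τ = ΣM / Σ(external losses).
M_total = 39710 + 134900 = 174610 t.
ΣF_external_out = 109.5 + 152.0 = 261.50 t/yr.
τ = M_total / ΣF_ext = 174610 / 261.50 = 667.7 yr.

668 yr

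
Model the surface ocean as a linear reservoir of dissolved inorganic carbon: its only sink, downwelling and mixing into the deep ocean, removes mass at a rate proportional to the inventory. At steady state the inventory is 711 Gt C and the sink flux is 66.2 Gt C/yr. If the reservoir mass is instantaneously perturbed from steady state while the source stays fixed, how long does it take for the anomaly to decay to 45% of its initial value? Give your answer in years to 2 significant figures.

For a linear reservoir the anomaly decays as exp(−t/τ) with τ = M/F = 711/66.2 = 10.74 yr.
exp(−t/τ) = 0.45 ⇒ t = −τ ln(0.45) = 10.74 × 0.7985 = 8.576 yr.

8.6 yr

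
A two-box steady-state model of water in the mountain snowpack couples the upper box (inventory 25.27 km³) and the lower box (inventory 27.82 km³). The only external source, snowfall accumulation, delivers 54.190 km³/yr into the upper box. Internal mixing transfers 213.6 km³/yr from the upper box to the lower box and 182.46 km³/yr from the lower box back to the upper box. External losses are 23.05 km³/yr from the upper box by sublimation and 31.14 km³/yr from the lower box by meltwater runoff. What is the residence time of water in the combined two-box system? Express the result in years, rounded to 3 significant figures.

0.980 yr

For the system as a whole, the A↔B exchange is internal and contributes nothing to the throughput; only the external sinks remove mass.
M_total = 25.27 + 27.82 = 53.090 km³.
ΣF_external_out = 23.05 + 31.14 = 54.190 km³/yr.
τ = M_total / ΣF_ext = 53.090 / 54.190 = 0.9797 yr.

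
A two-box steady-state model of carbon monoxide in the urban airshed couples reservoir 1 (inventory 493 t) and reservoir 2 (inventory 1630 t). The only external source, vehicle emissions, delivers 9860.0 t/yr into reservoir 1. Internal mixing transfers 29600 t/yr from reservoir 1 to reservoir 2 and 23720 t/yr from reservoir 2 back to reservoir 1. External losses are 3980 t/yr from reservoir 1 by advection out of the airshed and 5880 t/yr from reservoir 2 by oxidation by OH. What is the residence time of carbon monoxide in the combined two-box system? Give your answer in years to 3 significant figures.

0.215 yr

For the system as a whole, the A↔B exchange is internal and contributes nothing to the throughput; only the external sinks remove mass.
M_total = 493 + 1630 = 2123.0 t.
ΣF_external_out = 3980 + 5880 = 9860.0 t/yr.
τ = M_total / ΣF_ext = 2123.0 / 9860.0 = 0.2153 yr.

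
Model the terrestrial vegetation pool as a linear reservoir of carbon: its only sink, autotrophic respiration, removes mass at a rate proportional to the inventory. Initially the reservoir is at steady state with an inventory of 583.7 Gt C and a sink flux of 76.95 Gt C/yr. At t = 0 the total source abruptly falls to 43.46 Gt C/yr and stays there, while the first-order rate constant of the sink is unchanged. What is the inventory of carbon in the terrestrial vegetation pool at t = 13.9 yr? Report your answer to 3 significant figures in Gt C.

Residence time τ = M₀/F₀ = 7.585 yr. The eventual steady state is M_∞ = M₀·(F₁/F₀) = 583.7 × 43.46/76.95 = 329.66 Gt C.
The anomaly ΔM(t) = M(t) − M_∞ decays as ΔM₀·e^(−t/τ) with ΔM₀ = 583.7 − 329.66 = 254.0 Gt C.
At t = 13.9 yr, e^(−t/τ) = e^(−1.832) = 0.1600, so ΔM = 40.65 Gt C and M = 329.66 + 40.65 = 370.31 Gt C.

370 Gt C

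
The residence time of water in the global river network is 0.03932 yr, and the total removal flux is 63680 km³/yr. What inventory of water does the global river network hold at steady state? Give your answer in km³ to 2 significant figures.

τ = M/F ⇒ M = τ × F = 0.03932 × 63680 = 2504 km³.

2500 km³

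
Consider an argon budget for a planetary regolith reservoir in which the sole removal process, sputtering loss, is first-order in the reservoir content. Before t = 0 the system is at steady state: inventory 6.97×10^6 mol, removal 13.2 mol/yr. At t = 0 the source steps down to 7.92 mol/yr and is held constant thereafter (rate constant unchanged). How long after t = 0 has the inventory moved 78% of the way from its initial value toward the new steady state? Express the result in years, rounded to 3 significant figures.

τ = M₀/F₀ = 6.97×10^6/13.2 = 528000 yr.
The remaining gap fraction is e^(−t/τ); 78% covered ⇒ e^(−t/τ) = 0.220.
t = −τ ln(0.220) = 528000 × 1.514 = 799500 yr.

800000 yr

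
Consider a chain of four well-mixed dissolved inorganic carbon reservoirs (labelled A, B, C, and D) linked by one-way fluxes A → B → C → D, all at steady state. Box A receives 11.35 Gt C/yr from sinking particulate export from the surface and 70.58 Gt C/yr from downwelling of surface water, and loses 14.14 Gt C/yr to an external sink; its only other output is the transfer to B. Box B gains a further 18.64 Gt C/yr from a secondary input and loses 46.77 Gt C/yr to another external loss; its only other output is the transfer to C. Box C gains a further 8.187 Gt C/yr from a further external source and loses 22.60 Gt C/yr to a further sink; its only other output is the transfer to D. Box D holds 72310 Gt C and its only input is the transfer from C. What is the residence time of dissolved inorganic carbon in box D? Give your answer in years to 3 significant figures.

2860 yr

Box A: F(A→B) = (11.35 + 70.58) − 14.14 = 67.790 Gt C/yr.
Box B: F(B→C) = (67.790 + 18.64) − 46.77 = 39.660 Gt C/yr.
Box C: F(C→D) = (39.660 + 8.187) − 22.60 = 25.247 Gt C/yr.
Box D throughput = its input = 25.247 Gt C/yr; τ = 72310 / 25.247 = 2864 yr.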